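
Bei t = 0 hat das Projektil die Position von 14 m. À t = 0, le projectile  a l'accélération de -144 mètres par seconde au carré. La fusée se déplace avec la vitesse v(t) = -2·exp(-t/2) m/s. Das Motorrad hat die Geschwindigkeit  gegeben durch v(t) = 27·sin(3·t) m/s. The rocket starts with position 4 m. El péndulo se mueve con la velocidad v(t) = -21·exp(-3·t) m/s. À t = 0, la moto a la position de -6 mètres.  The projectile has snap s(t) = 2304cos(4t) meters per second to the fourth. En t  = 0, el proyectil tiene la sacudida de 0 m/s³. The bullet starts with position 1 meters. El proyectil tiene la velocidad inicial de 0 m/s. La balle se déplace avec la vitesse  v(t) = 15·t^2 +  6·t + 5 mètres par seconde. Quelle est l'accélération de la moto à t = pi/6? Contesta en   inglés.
We must differentiate our velocity equation v(t) = 27·sin(3·t) 1 time. Differentiating velocity, we get acceleration: a(t) = 81·cos(3·t). We have acceleration a(t) = 81·cos(3·t). Substituting t = pi/6: a(pi/6) = 0.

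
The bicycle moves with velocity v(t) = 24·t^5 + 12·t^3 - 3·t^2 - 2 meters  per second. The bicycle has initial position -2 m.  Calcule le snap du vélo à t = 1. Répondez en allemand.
Ausgehend von der Geschwindigkeit v(t) = 24·t^5 + 12·t^3 - 3·t^2 - 2, nehmen wir 3 Ableitungen. Durch Ableiten von der Geschwindigkeit erhalten wir die Beschleunigung: a(t) = 120·t^4 + 36·t^2 - 6·t. Mit d/dt von a(t) finden wir j(t) = 480·t^3 + 72·t - 6. Mit d/dt von j(t) finden wir s(t) = 1440·t^2 + 72. Wir haben den Snap s(t) = 1440·t^2 + 72. Durch Einsetzen von t = 1: s(1) = 1512.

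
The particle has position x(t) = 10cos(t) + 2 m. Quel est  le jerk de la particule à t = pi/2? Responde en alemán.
Wir müssen unsere Gleichung für die Position x(t) = 10·cos(t) + 2 3-mal ableiten. Mit d/dt von x(t) finden wir v(t) = -10·sin(t). Mit d/dt von v(t) finden wir a(t) = -10·cos(t). Die Ableitung von der Beschleunigung ergibt den Ruck: j(t) = 10·sin(t). Mit j(t) = 10·sin(t) und Einsetzen von t = pi/2, finden wir j = 10.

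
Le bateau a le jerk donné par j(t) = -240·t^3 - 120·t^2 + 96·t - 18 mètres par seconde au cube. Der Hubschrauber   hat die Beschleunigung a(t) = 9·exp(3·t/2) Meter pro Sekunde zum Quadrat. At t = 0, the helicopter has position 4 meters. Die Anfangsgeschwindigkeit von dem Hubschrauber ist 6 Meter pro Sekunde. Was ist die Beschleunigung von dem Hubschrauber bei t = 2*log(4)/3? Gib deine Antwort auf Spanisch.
De la ecuación de la aceleración a(t) = 9·exp(3·t/2), sustituimos t = 2*log(4)/3 para obtener a = 36.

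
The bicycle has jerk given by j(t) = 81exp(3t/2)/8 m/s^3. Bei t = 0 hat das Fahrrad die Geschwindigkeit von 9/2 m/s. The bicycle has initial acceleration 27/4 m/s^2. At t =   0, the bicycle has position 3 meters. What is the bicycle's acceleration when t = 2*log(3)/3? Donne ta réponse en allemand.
Um dies zu lösen, müssen wir 1 Stammfunktion unserer Gleichung für den Ruck j(t) = 81·exp(3·t/2)/8 finden. Das Integral von dem Ruck ist die Beschleunigung. Mit a(0) = 27/4 erhalten wir a(t) = 27·exp(3·t/2)/4. Mit a(t) = 27·exp(3·t/2)/4 und Einsetzen von t = 2*log(3)/3, finden wir a = 81/4.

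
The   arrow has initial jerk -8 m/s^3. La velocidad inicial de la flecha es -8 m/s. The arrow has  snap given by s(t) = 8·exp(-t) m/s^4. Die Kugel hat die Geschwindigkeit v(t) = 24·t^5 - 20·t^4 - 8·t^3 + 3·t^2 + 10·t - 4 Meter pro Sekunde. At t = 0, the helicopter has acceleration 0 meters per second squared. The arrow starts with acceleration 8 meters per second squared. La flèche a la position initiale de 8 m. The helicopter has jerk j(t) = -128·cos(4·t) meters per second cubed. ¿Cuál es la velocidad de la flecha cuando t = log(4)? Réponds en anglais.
To solve this, we need to take 3 antiderivatives of our snap equation s(t) = 8·exp(-t). The integral of snap is jerk. Using j(0) = -8, we get j(t) = -8·exp(-t). Taking ∫j(t)dt and applying a(0) = 8, we find a(t) = 8·exp(-t). The integral of acceleration, with v(0) = -8, gives velocity: v(t) = -8·exp(-t). We have velocity v(t) = -8·exp(-t). Substituting t = log(4): v(log(4)) = -2.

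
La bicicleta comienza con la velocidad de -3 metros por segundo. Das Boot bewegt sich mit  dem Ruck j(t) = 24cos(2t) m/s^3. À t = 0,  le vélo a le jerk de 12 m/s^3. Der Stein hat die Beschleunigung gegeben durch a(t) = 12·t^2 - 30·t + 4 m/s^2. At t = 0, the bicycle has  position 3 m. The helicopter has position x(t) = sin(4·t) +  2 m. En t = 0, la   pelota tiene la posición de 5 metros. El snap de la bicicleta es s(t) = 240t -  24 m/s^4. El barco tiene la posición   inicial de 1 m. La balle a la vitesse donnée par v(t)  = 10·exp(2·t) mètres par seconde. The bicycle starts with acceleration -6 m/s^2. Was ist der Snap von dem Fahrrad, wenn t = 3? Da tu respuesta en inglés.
From the given snap equation s(t) = 240·t - 24, we substitute t = 3 to get s = 696.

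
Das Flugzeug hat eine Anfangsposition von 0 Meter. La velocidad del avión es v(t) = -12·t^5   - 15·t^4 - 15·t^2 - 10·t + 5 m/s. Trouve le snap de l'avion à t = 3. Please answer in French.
En partant de la vitesse v(t) = -12·t^5 - 15·t^4 - 15·t^2 - 10·t + 5, nous prenons 3 dérivées. La dérivée de la vitesse donne l'accélération: a(t) = -60·t^4 - 60·t^3 - 30·t - 10. En prenant d/dt de a(t), nous trouvons j(t) = -240·t^3 - 180·t^2 - 30. En prenant d/dt de j(t), nous trouvons s(t) = -720·t^2 - 360·t. Nous avons le snap s(t) = -720·t^2 - 360·t. En substituant t = 3: s(3) = -7560.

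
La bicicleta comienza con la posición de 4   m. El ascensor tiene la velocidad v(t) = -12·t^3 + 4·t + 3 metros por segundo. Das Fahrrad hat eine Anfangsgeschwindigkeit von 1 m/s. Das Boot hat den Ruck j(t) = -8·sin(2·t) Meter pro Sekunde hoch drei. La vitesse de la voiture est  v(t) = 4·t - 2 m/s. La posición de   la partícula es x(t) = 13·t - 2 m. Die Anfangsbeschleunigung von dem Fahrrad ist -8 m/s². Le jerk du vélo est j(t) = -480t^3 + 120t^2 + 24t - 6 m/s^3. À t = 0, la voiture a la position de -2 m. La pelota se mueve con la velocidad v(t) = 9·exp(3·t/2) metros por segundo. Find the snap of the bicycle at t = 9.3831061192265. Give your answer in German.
Um dies zu lösen, müssen wir 1 Ableitung unserer Gleichung für den Ruck j(t) = -480·t^3 + 120·t^2 + 24·t - 6 nehmen. Die Ableitung von dem Ruck ergibt den Snap: s(t) = -1440·t^2 + 240·t + 24. Aus der Gleichung für den Snap s(t) = -1440·t^2 + 240·t + 24, setzen wir t = 9.3831061192265 ein und erhalten s = -124505.514371704.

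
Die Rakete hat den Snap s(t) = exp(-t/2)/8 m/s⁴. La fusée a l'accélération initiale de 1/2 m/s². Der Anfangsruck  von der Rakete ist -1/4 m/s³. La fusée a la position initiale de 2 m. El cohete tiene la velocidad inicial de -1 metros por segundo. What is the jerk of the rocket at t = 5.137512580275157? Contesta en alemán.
Um dies zu lösen, müssen wir 1 Stammfunktion unserer Gleichung für den Snap s(t) = exp(-t/2)/8 finden. Mit ∫s(t)dt und Anwendung von j(0) = -1/4, finden wir j(t) = -exp(-t/2)/4. Aus der Gleichung für den Ruck j(t) = -exp(-t/2)/4, setzen wir t = 5.137512580275157 ein und erhalten j = -0.0191576981635659.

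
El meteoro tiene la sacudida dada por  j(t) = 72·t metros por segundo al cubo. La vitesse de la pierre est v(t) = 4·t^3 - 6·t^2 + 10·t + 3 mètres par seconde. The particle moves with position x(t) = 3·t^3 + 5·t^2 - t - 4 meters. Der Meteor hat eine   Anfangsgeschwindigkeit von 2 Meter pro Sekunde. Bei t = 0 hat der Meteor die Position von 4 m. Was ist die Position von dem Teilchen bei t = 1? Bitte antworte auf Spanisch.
De la ecuación de la posición x(t) = 3·t^3 + 5·t^2 - t - 4, sustituimos t = 1 para obtener x = 3.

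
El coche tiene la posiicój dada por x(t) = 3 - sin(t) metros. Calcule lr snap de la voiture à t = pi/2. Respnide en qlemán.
Wir müssen unsere Gleichung für die Position x(t) = 3 - sin(t) 4-mal ableiten. Die Ableitung von der Position ergibt die Geschwindigkeit: v(t) = -cos(t). Mit d/dt von v(t) finden wir a(t) = sin(t). Die Ableitung von der Beschleunigung ergibt den Ruck: j(t) = cos(t). Die Ableitung von dem Ruck ergibt den Snap: s(t) = -sin(t). Mit s(t) = -sin(t) und Einsetzen von t = pi/2, finden wir s = -1.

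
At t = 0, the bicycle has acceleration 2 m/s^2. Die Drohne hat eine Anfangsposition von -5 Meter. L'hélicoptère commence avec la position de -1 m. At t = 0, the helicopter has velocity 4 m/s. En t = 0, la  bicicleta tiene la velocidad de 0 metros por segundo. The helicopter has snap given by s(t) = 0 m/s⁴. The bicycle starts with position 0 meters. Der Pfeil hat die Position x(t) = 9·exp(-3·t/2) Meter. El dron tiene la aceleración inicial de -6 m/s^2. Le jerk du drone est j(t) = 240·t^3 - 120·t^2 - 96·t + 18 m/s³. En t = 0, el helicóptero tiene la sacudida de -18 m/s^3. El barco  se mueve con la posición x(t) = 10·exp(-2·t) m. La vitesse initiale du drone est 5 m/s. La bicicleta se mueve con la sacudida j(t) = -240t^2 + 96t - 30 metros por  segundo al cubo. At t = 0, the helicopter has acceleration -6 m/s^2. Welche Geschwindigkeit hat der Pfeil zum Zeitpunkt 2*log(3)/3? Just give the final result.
Die Antwort ist -9/2.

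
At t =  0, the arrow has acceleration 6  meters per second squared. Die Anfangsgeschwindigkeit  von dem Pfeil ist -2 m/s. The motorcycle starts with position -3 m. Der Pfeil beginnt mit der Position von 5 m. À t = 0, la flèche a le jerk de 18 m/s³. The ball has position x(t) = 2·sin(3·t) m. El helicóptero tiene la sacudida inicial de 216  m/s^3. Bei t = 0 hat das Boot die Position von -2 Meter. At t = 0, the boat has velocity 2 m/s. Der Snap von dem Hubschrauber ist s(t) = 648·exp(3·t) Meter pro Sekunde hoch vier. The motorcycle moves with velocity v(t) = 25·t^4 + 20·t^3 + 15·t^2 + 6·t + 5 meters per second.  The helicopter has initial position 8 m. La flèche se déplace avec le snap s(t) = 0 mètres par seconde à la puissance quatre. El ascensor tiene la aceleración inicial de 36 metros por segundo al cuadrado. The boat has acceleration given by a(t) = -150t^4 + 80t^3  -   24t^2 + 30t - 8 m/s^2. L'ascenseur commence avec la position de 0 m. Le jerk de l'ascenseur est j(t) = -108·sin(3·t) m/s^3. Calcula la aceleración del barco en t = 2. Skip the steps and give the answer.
En t = 2, a = -1804.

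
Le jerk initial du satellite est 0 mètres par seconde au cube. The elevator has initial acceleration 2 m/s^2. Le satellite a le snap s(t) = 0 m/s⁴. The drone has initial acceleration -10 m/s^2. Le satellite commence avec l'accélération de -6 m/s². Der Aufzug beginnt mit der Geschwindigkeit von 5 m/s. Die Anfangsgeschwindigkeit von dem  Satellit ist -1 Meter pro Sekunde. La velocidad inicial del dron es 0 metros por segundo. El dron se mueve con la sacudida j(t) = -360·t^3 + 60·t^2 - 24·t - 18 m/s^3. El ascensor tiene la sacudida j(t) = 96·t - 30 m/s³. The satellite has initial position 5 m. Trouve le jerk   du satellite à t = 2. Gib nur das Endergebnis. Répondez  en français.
j(2) = 0.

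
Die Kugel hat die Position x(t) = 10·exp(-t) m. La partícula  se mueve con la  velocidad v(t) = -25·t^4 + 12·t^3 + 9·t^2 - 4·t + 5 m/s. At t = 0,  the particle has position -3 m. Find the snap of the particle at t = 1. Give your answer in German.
Wir müssen unsere Gleichung für die Geschwindigkeit v(t) = -25·t^4 + 12·t^3 + 9·t^2 - 4·t + 5 3-mal ableiten. Mit d/dt von v(t) finden wir a(t) = -100·t^3 + 36·t^2 + 18·t - 4. Durch Ableiten von der Beschleunigung erhalten wir den Ruck: j(t) = -300·t^2 + 72·t + 18. Die Ableitung von dem Ruck ergibt den Snap: s(t) = 72 - 600·t. Aus der Gleichung für den Snap s(t) = 72 - 600·t, setzen wir t = 1 ein und erhalten s = -528.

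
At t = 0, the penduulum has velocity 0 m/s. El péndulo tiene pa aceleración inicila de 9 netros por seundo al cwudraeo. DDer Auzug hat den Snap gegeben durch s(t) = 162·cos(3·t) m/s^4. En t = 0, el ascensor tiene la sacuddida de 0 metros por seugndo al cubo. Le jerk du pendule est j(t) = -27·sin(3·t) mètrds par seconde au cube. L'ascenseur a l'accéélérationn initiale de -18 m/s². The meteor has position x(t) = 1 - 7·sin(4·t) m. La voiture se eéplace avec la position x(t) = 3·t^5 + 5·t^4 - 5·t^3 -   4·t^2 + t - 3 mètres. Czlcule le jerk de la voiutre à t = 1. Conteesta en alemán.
Wir müssen unsere Gleichung für die Position x(t) = 3·t^5 + 5·t^4 - 5·t^3 - 4·t^2 + t - 3 3-mal ableiten. Mit d/dt von x(t) finden wir v(t) = 15·t^4 + 20·t^3 - 15·t^2 - 8·t + 1. Die Ableitung von der Geschwindigkeit ergibt die Beschleunigung: a(t) = 60·t^3 + 60·t^2 - 30·t - 8. Mit d/dt von a(t) finden wir j(t) = 180·t^2 + 120·t - 30. Aus der Gleichung für den Ruck j(t) = 180·t^2 + 120·t - 30, setzen wir t = 1 ein und erhalten j = 270.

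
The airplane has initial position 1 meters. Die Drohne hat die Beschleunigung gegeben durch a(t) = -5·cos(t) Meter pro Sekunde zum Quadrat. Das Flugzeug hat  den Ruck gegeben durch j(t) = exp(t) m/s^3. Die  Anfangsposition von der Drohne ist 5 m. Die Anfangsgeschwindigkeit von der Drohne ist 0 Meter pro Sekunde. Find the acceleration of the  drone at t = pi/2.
From the given acceleration equation a(t) = -5·cos(t), we substitute t = pi/2 to get a = 0.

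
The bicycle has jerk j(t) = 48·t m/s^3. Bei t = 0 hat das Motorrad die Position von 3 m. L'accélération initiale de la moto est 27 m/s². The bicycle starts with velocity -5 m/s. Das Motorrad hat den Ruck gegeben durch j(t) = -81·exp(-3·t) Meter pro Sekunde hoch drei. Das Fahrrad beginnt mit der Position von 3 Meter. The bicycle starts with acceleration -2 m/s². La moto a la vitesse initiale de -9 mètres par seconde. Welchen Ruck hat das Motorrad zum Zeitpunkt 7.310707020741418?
Mit j(t) = -81·exp(-3·t) und Einsetzen von t = 7.310707020741418, finden wir j = -2.41816463321922E-8.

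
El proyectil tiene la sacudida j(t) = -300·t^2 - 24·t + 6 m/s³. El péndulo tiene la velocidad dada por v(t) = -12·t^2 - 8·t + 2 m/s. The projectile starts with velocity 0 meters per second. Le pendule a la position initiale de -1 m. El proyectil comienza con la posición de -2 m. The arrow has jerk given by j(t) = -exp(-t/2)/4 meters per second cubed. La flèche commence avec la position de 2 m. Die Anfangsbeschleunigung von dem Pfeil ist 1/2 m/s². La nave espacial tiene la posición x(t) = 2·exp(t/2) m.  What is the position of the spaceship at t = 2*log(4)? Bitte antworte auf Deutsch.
Wir haben die Position x(t) = 2·exp(t/2). Durch Einsetzen von t = 2*log(4): x(2*log(4)) = 8.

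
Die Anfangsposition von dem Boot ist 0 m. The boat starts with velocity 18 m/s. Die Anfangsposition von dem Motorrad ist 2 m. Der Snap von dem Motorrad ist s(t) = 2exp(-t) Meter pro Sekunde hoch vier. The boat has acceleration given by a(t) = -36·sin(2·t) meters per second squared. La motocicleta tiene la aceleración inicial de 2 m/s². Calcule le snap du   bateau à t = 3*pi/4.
Nous devons dériver notre équation de l'accélération a(t) = -36·sin(2·t) 2 fois. En dérivant l'accélération, nous obtenons le jerk: j(t) = -72·cos(2·t). En dérivant le jerk, nous obtenons le snap: s(t) = 144·sin(2·t). De l'équation du snap s(t) = 144·sin(2·t), nous substituons t = 3*pi/4 pour obtenir s = -144.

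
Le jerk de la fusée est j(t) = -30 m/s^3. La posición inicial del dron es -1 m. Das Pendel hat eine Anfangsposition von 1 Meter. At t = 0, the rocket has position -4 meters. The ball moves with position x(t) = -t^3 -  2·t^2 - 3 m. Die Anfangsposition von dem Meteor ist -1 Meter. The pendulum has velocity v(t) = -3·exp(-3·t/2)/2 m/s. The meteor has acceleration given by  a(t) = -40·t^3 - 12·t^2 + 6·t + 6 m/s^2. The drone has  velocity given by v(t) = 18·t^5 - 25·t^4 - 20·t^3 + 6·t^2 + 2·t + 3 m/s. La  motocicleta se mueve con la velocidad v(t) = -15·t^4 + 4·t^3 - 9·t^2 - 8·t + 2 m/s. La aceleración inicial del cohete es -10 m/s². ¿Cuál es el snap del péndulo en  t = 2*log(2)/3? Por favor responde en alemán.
Ausgehend von der Geschwindigkeit v(t) = -3·exp(-3·t/2)/2, nehmen wir 3 Ableitungen. Mit d/dt von v(t) finden wir a(t) = 9·exp(-3·t/2)/4. Durch Ableiten von der Beschleunigung erhalten wir den Ruck: j(t) = -27·exp(-3·t/2)/8. Mit d/dt von j(t) finden wir s(t) = 81·exp(-3·t/2)/16. Wir haben den Snap s(t) = 81·exp(-3·t/2)/16. Durch Einsetzen von t = 2*log(2)/3: s(2*log(2)/3) = 81/32.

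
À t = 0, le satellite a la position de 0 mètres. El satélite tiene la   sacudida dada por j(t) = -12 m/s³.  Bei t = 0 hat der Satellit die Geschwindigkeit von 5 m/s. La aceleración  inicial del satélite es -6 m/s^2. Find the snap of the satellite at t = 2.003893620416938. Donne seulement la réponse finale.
The answer is 0.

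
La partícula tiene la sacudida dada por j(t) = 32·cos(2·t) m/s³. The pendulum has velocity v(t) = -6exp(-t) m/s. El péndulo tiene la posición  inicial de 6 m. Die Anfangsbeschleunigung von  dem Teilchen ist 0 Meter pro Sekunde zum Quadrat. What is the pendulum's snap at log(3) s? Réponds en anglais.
To solve this, we need to take 3 derivatives of our velocity equation v(t) = -6·exp(-t). The derivative of velocity gives acceleration: a(t) = 6·exp(-t). Taking d/dt of a(t), we find j(t) = -6·exp(-t). Taking d/dt of j(t), we find s(t) = 6·exp(-t). Using s(t) = 6·exp(-t) and substituting t = log(3), we find s = 2.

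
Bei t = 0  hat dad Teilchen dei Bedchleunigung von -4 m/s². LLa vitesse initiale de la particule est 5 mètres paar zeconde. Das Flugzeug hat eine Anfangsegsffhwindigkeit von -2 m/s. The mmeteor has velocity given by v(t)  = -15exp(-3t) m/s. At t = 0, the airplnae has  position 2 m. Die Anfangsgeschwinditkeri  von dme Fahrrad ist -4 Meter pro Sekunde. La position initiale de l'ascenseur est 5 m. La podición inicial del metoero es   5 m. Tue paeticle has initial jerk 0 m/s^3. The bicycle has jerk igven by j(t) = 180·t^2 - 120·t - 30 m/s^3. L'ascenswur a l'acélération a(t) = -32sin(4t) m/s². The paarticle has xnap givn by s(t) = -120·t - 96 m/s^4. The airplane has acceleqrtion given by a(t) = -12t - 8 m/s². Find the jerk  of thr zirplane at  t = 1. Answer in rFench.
En partant de l'accélération a(t) = -12·t - 8, nous prenons 1 dérivée. En prenant d/dt de a(t), nous trouvons j(t) = -12. En utilisant j(t) = -12 et en substituant t = 1, nous trouvons j = -12.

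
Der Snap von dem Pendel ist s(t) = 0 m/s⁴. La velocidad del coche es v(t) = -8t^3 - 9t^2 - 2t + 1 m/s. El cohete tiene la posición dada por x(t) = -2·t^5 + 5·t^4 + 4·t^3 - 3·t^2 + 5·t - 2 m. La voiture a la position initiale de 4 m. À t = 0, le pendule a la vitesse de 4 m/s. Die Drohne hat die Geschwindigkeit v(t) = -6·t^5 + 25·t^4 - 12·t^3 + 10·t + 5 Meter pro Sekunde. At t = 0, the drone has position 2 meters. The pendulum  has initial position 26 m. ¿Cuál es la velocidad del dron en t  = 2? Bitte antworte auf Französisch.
En utilisant v(t) = -6·t^5 + 25·t^4 - 12·t^3 + 10·t + 5 et en substituant t = 2, nous trouvons v = 137.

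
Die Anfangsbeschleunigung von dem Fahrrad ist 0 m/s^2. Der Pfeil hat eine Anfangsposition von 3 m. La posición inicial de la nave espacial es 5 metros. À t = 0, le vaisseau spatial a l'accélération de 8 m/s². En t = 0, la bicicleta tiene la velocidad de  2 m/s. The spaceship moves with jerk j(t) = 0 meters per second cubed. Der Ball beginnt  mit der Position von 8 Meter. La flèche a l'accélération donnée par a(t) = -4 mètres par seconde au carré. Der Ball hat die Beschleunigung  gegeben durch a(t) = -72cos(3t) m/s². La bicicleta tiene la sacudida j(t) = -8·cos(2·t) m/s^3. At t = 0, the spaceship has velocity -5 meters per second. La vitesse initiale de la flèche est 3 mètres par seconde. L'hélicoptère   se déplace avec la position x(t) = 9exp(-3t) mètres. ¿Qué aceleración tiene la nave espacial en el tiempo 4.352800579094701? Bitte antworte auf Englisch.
Starting from jerk j(t) = 0, we take 1 integral. Integrating jerk and using the initial condition a(0) = 8, we get a(t) = 8. Using a(t) = 8 and substituting t = 4.352800579094701, we find a = 8.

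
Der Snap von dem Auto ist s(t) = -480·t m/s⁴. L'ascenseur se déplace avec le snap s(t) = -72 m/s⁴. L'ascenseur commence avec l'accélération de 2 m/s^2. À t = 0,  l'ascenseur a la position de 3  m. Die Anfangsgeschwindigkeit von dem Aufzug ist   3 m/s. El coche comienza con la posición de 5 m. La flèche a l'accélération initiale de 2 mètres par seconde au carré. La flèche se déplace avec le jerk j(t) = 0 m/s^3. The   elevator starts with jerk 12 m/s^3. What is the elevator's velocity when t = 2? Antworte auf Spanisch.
Debemos encontrar la antiderivada de nuestra ecuación del snap s(t) = -72 3 veces. La integral del snap es la sacudida. Usando j(0) = 12, obtenemos j(t) = 12 - 72·t. La antiderivada de la sacudida es la aceleración. Usando a(0) = 2, obtenemos a(t) = -36·t^2 + 12·t + 2. Tomando ∫a(t)dt y aplicando v(0) = 3, encontramos v(t) = -12·t^3 + 6·t^2 + 2·t + 3. Tenemos la velocidad v(t) = -12·t^3 + 6·t^2 + 2·t + 3. Sustituyendo t = 2: v(2) = -65.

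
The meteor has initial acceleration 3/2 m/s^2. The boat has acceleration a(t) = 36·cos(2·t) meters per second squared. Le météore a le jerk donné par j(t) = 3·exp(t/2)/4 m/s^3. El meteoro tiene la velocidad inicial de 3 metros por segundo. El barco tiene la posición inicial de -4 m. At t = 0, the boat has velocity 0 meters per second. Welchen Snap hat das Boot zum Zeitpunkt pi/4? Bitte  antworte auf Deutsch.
Ausgehend von der Beschleunigung a(t) = 36·cos(2·t), nehmen wir 2 Ableitungen. Mit d/dt von a(t) finden wir j(t) = -72·sin(2·t). Mit d/dt von j(t) finden wir s(t) = -144·cos(2·t). Wir haben den Snap s(t) = -144·cos(2·t). Durch Einsetzen von t = pi/4: s(pi/4) = 0.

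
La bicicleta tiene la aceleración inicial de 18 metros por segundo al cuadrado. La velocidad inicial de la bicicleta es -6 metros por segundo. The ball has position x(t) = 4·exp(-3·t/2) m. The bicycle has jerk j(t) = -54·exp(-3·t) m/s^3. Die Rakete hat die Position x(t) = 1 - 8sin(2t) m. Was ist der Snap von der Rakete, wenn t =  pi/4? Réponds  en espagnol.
Debemos derivar nuestra ecuación de la posición x(t) = 1 - 8·sin(2·t) 4 veces. La derivada de la posición da la velocidad: v(t) = -16·cos(2·t). Tomando d/dt de v(t), encontramos a(t) = 32·sin(2·t). Tomando d/dt de a(t), encontramos j(t) = 64·cos(2·t). Tomando d/dt de j(t), encontramos s(t) = -128·sin(2·t). Tenemos el snap s(t) = -128·sin(2·t). Sustituyendo t = pi/4: s(pi/4) = -128.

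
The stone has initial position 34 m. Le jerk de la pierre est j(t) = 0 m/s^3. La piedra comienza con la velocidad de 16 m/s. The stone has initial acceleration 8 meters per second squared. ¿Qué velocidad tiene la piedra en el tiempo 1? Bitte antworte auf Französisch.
En partant du jerk j(t) = 0, nous prenons 2 primitives. En prenant ∫j(t)dt et en appliquant a(0) = 8, nous trouvons a(t) = 8. L'intégrale de l'accélération est la vitesse. En utilisant v(0) = 16, nous obtenons v(t) = 8·t + 16. Nous avons la vitesse v(t) = 8·t + 16. En substituant t = 1: v(1) = 24.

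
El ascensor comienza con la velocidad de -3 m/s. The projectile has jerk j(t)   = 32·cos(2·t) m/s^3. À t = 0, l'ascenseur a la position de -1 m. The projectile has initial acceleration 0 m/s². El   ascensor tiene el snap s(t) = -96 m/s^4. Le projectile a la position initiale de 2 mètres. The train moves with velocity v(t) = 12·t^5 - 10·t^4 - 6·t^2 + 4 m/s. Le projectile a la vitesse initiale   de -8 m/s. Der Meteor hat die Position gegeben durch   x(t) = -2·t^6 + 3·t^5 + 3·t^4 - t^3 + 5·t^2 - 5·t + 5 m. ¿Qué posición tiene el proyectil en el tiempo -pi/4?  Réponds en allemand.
Um dies zu lösen, müssen wir 3 Integrale unserer Gleichung für den Ruck j(t) = 32·cos(2·t) finden. Die Stammfunktion von dem Ruck ist die Beschleunigung. Mit a(0) = 0 erhalten wir a(t) = 16·sin(2·t). Die Stammfunktion von der Beschleunigung, mit v(0) = -8, ergibt die Geschwindigkeit: v(t) = -8·cos(2·t). Durch Integration von der Geschwindigkeit und Verwendung der Anfangsbedingung x(0) = 2, erhalten wir x(t) = 2 - 4·sin(2·t). Wir haben die Position x(t) = 2 - 4·sin(2·t). Durch Einsetzen von t = -pi/4: x(-pi/4) = 6.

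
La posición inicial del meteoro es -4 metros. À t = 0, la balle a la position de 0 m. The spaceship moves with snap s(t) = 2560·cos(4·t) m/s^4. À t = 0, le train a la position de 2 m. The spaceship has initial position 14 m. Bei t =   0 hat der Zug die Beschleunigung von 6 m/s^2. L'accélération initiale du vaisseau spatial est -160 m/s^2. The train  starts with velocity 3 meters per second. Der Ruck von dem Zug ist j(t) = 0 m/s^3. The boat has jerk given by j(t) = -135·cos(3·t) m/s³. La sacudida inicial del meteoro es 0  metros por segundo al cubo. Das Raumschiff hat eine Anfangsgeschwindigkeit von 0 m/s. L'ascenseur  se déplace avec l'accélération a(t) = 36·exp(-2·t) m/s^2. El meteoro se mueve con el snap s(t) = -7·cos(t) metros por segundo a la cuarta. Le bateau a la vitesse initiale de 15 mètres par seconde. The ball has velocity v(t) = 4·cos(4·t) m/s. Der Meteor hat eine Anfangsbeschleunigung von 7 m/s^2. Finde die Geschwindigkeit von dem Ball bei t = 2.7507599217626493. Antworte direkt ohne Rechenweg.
v(2.7507599217626493) = 0.0298613205706834.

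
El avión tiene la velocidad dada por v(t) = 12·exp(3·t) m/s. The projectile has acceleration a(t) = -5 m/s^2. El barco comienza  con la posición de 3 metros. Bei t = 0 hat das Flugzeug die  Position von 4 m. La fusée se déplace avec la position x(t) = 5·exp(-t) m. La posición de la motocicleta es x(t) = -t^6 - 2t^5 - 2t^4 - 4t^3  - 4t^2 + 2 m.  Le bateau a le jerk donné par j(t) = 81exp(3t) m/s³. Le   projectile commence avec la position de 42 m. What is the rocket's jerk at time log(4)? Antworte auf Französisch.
En partant de la position x(t) = 5·exp(-t), nous prenons 3 dérivées. La dérivée de la position donne la vitesse: v(t) = -5·exp(-t). En prenant d/dt de v(t), nous trouvons a(t) = 5·exp(-t). En prenant d/dt de a(t), nous trouvons j(t) = -5·exp(-t). En utilisant j(t) = -5·exp(-t) et en substituant t = log(4), nous trouvons j = -5/4.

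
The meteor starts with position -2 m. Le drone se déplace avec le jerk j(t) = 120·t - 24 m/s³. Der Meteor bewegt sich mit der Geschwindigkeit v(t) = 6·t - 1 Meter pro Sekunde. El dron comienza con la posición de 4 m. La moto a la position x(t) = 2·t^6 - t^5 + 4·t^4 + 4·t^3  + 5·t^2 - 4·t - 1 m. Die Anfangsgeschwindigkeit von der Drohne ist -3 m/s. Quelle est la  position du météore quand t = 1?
Pour résoudre ceci, nous devons prendre 1 intégrale de notre équation de la vitesse v(t) = 6·t - 1. En prenant ∫v(t)dt et en appliquant x(0) = -2, nous trouvons x(t) = 3·t^2 - t - 2. En utilisant x(t) = 3·t^2 - t - 2 et en substituant t = 1, nous trouvons x = 0.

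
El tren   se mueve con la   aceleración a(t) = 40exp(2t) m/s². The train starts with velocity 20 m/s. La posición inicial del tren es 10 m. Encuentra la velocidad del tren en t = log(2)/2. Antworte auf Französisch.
En partant de l'accélération a(t) = 40·exp(2·t), nous prenons 1 primitive. En prenant ∫a(t)dt et en appliquant v(0) = 20, nous trouvons v(t) = 20·exp(2·t). De l'équation de la vitesse v(t) = 20·exp(2·t), nous substituons t = log(2)/2 pour obtenir v = 40.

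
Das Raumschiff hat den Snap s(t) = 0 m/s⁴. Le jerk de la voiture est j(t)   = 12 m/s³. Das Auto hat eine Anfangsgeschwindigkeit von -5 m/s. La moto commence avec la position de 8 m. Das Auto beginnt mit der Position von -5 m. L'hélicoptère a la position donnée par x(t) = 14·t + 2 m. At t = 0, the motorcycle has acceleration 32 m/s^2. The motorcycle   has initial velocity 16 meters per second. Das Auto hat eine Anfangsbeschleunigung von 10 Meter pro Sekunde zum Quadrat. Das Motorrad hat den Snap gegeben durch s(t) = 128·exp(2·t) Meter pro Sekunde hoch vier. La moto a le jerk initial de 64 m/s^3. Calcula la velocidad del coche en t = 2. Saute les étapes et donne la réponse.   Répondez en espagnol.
La respuesta es 39.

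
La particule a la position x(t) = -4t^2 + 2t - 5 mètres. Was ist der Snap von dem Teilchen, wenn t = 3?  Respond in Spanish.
Partiendo de la posición x(t) = -4·t^2 + 2·t - 5, tomamos 4 derivadas. Tomando d/dt de x(t), encontramos v(t) = 2 - 8·t. La derivada de la velocidad da la aceleración: a(t) = -8. La derivada de la aceleración da la sacudida: j(t) = 0. Derivando la sacudida, obtenemos el snap: s(t) = 0. De la ecuación del snap s(t) = 0, sustituimos t = 3 para obtener s = 0.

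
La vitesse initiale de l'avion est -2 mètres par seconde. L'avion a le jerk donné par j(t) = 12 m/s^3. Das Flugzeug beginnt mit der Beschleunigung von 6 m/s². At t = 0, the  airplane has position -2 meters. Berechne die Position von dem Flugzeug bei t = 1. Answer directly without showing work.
Die Antwort ist 1.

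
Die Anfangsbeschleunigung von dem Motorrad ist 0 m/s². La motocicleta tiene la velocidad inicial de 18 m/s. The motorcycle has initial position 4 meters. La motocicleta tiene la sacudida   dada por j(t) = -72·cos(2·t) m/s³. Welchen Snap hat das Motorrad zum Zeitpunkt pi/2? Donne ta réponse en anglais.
To solve this, we need to take 1 derivative of our jerk equation j(t) = -72·cos(2·t). Taking d/dt of j(t), we find s(t) = 144·sin(2·t). From the given snap equation s(t) = 144·sin(2·t), we substitute t = pi/2 to get s = 0.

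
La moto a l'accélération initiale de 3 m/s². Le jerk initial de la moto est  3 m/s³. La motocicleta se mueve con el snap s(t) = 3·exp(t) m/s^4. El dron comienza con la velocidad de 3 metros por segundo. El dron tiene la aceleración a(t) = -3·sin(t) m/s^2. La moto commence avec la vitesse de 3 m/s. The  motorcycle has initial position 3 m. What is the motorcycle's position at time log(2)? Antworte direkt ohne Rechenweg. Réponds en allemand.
x(log(2)) = 6.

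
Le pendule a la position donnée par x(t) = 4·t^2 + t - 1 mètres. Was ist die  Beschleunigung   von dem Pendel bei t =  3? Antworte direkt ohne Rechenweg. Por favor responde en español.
a(3) = 8.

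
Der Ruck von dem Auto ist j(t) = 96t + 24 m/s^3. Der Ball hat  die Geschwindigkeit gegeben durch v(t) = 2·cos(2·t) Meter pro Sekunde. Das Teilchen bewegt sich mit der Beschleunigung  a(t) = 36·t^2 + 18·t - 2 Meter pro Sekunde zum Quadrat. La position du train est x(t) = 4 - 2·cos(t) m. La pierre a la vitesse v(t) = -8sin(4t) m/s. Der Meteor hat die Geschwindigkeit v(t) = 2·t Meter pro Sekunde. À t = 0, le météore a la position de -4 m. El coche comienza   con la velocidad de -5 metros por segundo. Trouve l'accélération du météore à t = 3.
Nous devons dériver notre équation de la vitesse v(t) = 2·t 1 fois. En prenant d/dt de v(t), nous trouvons a(t) = 2. Nous avons l'accélération a(t) = 2. En substituant t = 3: a(3) = 2.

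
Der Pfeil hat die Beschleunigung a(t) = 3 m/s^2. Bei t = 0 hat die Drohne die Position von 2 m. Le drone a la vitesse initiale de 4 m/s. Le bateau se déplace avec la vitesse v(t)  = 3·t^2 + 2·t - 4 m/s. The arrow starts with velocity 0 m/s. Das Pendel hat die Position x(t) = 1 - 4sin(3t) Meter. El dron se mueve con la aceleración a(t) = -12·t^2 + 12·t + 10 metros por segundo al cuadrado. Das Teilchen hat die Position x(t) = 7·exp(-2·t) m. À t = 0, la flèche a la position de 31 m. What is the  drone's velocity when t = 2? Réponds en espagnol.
Necesitamos integrar nuestra ecuación de la aceleración a(t) = -12·t^2 + 12·t + 10 1 vez. Integrando la aceleración y usando la condición inicial v(0) = 4, obtenemos v(t) = -4·t^3 + 6·t^2 + 10·t + 4. Tenemos la velocidad v(t) = -4·t^3 + 6·t^2 + 10·t + 4. Sustituyendo t = 2: v(2) = 16.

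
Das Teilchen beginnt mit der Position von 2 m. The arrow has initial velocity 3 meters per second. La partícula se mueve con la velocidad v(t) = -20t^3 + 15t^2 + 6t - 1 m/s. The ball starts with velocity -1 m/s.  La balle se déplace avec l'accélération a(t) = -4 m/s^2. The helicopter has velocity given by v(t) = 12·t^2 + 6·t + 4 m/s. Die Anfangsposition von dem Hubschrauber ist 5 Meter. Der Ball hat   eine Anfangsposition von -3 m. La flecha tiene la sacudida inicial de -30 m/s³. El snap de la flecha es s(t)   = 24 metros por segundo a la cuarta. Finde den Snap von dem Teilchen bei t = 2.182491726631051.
Ausgehend von der Geschwindigkeit v(t) = -20·t^3 + 15·t^2 + 6·t - 1, nehmen wir 3 Ableitungen. Die Ableitung von der Geschwindigkeit ergibt die Beschleunigung: a(t) = -60·t^2 + 30·t + 6. Durch Ableiten von der Beschleunigung erhalten wir den Ruck: j(t) = 30 - 120·t. Durch Ableiten von dem Ruck erhalten wir den Snap: s(t) = -120. Aus der Gleichung für den Snap s(t) = -120, setzen wir t = 2.182491726631051 ein und erhalten s = -120.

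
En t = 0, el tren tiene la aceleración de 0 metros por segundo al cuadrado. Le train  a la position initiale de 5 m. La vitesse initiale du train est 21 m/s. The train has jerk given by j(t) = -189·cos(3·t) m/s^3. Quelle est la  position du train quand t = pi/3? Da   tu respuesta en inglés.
We need to integrate our jerk equation j(t) = -189·cos(3·t) 3 times. The integral of jerk is acceleration. Using a(0) = 0, we get a(t) = -63·sin(3·t). Taking ∫a(t)dt and applying v(0) = 21, we find v(t) = 21·cos(3·t). Integrating velocity and using the initial condition x(0) = 5, we get x(t) = 7·sin(3·t) + 5. From the given position equation x(t) = 7·sin(3·t) + 5, we substitute t = pi/3 to get x = 5.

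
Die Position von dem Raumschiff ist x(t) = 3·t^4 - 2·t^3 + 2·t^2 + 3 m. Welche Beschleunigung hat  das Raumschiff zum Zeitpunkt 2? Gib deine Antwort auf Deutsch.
Wir müssen unsere Gleichung für die Position x(t) = 3·t^4 - 2·t^3 + 2·t^2 + 3 2-mal ableiten. Mit d/dt von x(t) finden wir v(t) = 12·t^3 - 6·t^2 + 4·t. Durch Ableiten von der Geschwindigkeit erhalten wir die Beschleunigung: a(t) = 36·t^2 - 12·t + 4. Mit a(t) = 36·t^2 - 12·t + 4 und Einsetzen von t = 2, finden wir a = 124.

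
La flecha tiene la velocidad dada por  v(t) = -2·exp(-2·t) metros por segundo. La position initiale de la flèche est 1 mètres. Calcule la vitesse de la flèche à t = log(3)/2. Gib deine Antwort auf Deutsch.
Mit v(t) = -2·exp(-2·t) und Einsetzen von t = log(3)/2, finden wir v = -2/3.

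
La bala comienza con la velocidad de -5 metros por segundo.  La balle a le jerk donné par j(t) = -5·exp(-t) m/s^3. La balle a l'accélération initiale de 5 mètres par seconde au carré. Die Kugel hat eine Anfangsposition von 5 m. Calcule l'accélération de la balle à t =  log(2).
Nous devons intégrer notre équation du jerk j(t) = -5·exp(-t) 1 fois. L'intégrale du jerk, avec a(0) = 5, donne l'accélération: a(t) = 5·exp(-t). En utilisant a(t) = 5·exp(-t) et en substituant t = log(2), nous trouvons a = 5/2.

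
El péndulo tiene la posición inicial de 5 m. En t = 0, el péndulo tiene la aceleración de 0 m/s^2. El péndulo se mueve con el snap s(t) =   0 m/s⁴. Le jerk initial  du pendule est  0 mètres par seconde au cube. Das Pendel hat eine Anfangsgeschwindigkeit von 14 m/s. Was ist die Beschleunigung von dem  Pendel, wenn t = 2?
Um dies zu lösen, müssen wir 2 Stammfunktionen unserer Gleichung für den Snap s(t) = 0 finden. Das Integral von dem Snap ist der Ruck. Mit j(0) = 0 erhalten wir j(t) = 0. Die Stammfunktion von dem Ruck, mit a(0) = 0, ergibt die Beschleunigung: a(t) = 0. Mit a(t) = 0 und Einsetzen von t = 2, finden wir a = 0.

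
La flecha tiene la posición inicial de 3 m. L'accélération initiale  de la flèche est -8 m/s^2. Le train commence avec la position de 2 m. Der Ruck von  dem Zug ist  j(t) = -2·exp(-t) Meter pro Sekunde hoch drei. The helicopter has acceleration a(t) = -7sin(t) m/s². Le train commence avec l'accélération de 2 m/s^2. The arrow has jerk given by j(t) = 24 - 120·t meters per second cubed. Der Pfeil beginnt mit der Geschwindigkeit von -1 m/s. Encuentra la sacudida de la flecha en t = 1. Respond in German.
Aus der Gleichung für den Ruck j(t) = 24 - 120·t, setzen wir t = 1 ein und erhalten j = -96.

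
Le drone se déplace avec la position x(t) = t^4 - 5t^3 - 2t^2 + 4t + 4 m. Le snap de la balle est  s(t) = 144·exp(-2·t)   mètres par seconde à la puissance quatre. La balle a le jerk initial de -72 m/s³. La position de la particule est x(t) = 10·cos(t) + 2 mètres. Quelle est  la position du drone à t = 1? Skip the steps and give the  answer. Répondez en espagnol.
La posición en t = 1 es x = 2.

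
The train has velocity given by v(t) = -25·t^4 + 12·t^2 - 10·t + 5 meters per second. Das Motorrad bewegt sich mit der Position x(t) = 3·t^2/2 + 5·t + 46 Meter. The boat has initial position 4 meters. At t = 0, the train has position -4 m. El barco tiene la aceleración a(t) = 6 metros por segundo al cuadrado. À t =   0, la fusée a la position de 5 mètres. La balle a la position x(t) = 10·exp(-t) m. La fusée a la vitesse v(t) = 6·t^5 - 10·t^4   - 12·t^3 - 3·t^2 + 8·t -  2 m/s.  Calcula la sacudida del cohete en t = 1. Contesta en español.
Partiendo de la velocidad v(t) = 6·t^5 - 10·t^4 - 12·t^3 - 3·t^2 + 8·t - 2, tomamos 2 derivadas. Tomando d/dt de v(t), encontramos a(t) = 30·t^4 - 40·t^3 - 36·t^2 - 6·t + 8. Derivando la aceleración, obtenemos la sacudida: j(t) = 120·t^3 - 120·t^2 - 72·t - 6. De la ecuación de la sacudida j(t) = 120·t^3 - 120·t^2 - 72·t - 6, sustituimos t = 1 para obtener j = -78.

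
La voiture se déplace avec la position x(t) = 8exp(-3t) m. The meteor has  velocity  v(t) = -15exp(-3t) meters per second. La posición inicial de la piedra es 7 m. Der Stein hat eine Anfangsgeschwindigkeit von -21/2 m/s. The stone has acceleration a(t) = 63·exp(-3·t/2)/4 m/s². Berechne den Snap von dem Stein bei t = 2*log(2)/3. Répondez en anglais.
To solve this, we need to take 2 derivatives of our acceleration equation a(t) = 63·exp(-3·t/2)/4. Differentiating acceleration, we get jerk: j(t) = -189·exp(-3·t/2)/8. The derivative of jerk gives snap: s(t) = 567·exp(-3·t/2)/16. From the given snap equation s(t) = 567·exp(-3·t/2)/16, we substitute t = 2*log(2)/3 to get s = 567/32.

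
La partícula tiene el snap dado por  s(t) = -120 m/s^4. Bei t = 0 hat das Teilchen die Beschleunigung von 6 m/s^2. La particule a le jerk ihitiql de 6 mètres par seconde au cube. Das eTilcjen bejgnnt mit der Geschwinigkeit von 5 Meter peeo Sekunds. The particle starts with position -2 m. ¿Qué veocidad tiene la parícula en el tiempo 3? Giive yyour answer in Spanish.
Necesitamos integrar nuestra ecuación del snap s(t) = -120 3 veces. La antiderivada del snap es la sacudida. Usando j(0) = 6, obtenemos j(t) = 6 - 120·t. Integrando la sacudida y usando la condición inicial a(0) = 6, obtenemos a(t) = -60·t^2 + 6·t + 6. La integral de la aceleración, con v(0) = 5, da la velocidad: v(t) = -20·t^3 + 3·t^2 + 6·t + 5. Tenemos la velocidad v(t) = -20·t^3 + 3·t^2 + 6·t + 5. Sustituyendo t = 3: v(3) = -490.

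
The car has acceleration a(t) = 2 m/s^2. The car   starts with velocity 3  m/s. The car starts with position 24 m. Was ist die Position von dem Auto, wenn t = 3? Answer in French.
Nous devons trouver l'intégrale de notre équation de l'accélération a(t) = 2 2 fois. L'intégrale de l'accélération, avec v(0) = 3, donne la vitesse: v(t) = 2·t + 3. En prenant ∫v(t)dt et en appliquant x(0) = 24, nous trouvons x(t) = t^2 + 3·t + 24. De l'équation de la position x(t) = t^2 + 3·t + 24, nous substituons t = 3 pour obtenir x = 42.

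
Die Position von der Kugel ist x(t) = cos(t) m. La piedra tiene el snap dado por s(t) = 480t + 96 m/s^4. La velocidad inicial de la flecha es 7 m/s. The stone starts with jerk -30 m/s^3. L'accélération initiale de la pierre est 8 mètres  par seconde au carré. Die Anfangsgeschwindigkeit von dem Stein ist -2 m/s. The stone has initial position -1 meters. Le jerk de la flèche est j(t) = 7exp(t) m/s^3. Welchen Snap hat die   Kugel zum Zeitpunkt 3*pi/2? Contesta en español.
Partiendo de la posición x(t) = cos(t), tomamos 4 derivadas. Tomando d/dt de x(t), encontramos v(t) = -sin(t). La derivada de la velocidad da la aceleración: a(t) = -cos(t). Derivando la aceleración, obtenemos la sacudida: j(t) = sin(t). Tomando d/dt de j(t), encontramos s(t) = cos(t). Tenemos el snap s(t) = cos(t). Sustituyendo t = 3*pi/2: s(3*pi/2) = 0.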